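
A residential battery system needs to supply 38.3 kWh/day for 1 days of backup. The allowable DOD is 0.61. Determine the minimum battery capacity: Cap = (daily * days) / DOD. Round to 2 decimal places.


Total energy needed = daily * days = 38.3 * 1 = 38.3 kWh
Account for depth of discharge:
  Cap = total_energy / DOD = 38.3 / 0.61
  Cap = 62.79 kWh

62.79


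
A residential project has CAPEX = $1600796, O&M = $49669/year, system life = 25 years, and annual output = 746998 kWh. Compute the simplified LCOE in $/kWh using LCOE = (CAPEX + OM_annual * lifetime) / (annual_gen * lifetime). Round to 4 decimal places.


Total cost = CAPEX + OM * lifetime = 1600796 + 49669 * 25 = 1600796 + 1241725 = 2842521
Total generation = annual * lifetime = 746998 * 25 = 18674950 kWh
LCOE = 2842521 / 18674950
LCOE = 0.1522 $/kWh

0.1522


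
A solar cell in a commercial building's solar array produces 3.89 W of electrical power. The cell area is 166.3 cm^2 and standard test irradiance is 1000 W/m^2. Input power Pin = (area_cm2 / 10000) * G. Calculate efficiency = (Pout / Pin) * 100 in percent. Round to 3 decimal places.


First compute the input power:
  Pin = area_cm2 / 10000 * G = 166.3 / 10000 * 1000 = 16.63 W
Then compute efficiency:
  Efficiency = (Pout / Pin) * 100 = (3.89 / 16.63) * 100
  Efficiency = 23.391%

23.391


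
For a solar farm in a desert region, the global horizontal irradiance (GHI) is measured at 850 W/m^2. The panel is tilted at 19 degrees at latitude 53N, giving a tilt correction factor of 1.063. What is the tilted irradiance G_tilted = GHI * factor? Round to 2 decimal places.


Identify the given values:
  GHI = 850 W/m^2, tilt correction factor = 1.063
Apply the formula G_tilted = GHI * factor:
  G_tilted = 850 * 1.063
  G_tilted = 903.55 W/m^2

903.55


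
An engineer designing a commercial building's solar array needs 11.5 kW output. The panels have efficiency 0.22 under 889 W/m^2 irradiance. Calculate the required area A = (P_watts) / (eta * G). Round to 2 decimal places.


Convert target power to watts: P = 11.5 * 1000 = 11500.0 W
Compute denominator: eta * G = 0.22 * 889 = 195.58
Required area A = P / (eta * G) = 11500.0 / 195.58
A = 58.80 m^2

58.80


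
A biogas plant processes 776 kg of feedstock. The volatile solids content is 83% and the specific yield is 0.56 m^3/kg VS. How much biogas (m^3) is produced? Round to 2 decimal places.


Compute volatile solids:
  VS = mass * VS_fraction = 776 * 0.83 = 644.08 kg
Calculate biogas volume:
  Biogas = VS * specific_yield = 644.08 * 0.56
  Biogas = 360.68 m^3

360.68


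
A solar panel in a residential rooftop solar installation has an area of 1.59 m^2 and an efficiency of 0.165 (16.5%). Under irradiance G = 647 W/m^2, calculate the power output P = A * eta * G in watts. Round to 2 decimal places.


Use the solar power formula P = A * eta * G.
Given: A = 1.59 m^2, eta = 0.165, G = 647 W/m^2
P = 1.59 * 0.165 * 647
P = 169.74 W

169.74


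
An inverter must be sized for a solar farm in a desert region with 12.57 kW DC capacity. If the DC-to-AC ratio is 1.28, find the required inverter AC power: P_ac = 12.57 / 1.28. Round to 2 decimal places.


The inverter AC capacity is determined by the DC/AC ratio.
Given: P_dc = 12.57 kW, DC/AC ratio = 1.28
P_ac = P_dc / ratio = 12.57 / 1.28
P_ac = 9.82 kW

9.82


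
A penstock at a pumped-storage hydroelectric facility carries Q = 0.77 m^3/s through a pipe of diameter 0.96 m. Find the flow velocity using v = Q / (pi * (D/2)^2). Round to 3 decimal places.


Compute pipe cross-sectional area:
  A = pi * (D/2)^2 = pi * (0.96/2)^2 = 0.7238 m^2
Calculate velocity:
  v = Q / A = 0.77 / 0.7238
  v = 1.064 m/s

1.064


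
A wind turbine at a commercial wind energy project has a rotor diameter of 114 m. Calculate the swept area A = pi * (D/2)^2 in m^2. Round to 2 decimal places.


Compute the rotor radius:
  r = D / 2 = 114 / 2 = 57.0 m
Calculate swept area:
  A = pi * r^2 = pi * 57.0^2
  A = 10207.03 m^2

10207.03


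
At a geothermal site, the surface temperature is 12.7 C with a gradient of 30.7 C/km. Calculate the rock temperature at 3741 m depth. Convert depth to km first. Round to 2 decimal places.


Convert depth to km: 3741 / 1000 = 3.741 km
Temperature increase = gradient * depth_km = 30.7 * 3.741 = 114.85 C
Temperature at depth = T_surface + delta_T = 12.7 + 114.85
T = 127.55 C

127.55


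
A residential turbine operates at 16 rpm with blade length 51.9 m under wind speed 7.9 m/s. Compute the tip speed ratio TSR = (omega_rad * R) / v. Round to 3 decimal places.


Convert rotational speed to rad/s:
  omega = 16 * 2 * pi / 60 = 1.6755 rad/s
Compute tip speed:
  v_tip = omega * R = 1.6755 * 51.9 = 86.959 m/s
Tip speed ratio:
  TSR = v_tip / v_wind = 86.959 / 7.9 = 11.008

11.008


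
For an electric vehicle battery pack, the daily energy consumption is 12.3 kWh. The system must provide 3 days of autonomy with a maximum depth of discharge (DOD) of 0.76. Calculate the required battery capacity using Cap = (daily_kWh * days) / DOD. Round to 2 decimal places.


Total energy needed = daily * days = 12.3 * 3 = 36.9 kWh
Account for depth of discharge:
  Cap = total_energy / DOD = 36.9 / 0.76
  Cap = 48.55 kWh

48.55


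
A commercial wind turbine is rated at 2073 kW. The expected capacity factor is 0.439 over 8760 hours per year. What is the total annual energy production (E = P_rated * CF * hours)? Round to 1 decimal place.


Annual energy = rated_kW * capacity_factor * hours_per_year
Given: P_rated = 2073 kW, CF = 0.439, hours = 8760
E = 2073 * 0.439 * 8760
E = 7972011.7 kWh

7972011.7


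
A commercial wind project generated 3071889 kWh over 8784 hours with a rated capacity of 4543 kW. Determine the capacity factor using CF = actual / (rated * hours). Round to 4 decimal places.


Capacity factor = actual output / maximum possible output
Maximum possible = rated * hours = 4543 * 8784 = 39905712 kWh
CF = 3071889 / 39905712
CF = 0.0770

0.0770


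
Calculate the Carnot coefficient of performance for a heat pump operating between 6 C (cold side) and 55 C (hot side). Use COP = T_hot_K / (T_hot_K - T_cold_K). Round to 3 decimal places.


Convert to Kelvin:
  T_hot = 55 + 273.15 = 328.15 K
  T_cold = 6 + 273.15 = 279.15 K
Apply Carnot COP formula:
  COP = T_hot_K / (T_hot_K - T_cold_K) = 328.15 / 49.0
  COP = 6.697

6.697


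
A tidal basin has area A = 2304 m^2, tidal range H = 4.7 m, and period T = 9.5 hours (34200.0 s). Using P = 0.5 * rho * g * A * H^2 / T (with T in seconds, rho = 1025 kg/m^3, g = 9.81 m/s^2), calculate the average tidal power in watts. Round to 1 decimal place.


Convert period to seconds: T = 9.5 * 3600 = 34200.0 s
H^2 = 4.7^2 = 22.09
P = 0.5 * rho * g * A * H^2 / T
P = 0.5 * 1025 * 9.81 * 2304 * 22.09 / 34200.0
P = 7482.0 W

7482.0


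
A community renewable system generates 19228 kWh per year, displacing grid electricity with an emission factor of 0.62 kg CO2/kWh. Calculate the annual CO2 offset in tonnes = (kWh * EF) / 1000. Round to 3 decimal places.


CO2 offset in kg = generation * emission_factor
CO2 offset = 19228 * 0.62 = 11921.36 kg
Convert to tonnes:
  CO2 offset = 11921.36 / 1000 = 11.921 tonnes

11.921


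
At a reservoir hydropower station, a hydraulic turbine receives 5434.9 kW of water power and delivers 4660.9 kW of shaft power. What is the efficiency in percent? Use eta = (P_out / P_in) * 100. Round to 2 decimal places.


Turbine efficiency = (output power / input power) * 100
eta = (4660.9 / 5434.9) * 100
eta = 85.76%

85.76


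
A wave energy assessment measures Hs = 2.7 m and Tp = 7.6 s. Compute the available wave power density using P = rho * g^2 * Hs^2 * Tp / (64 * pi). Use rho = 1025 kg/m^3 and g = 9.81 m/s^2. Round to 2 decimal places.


Apply wave power formula:
  g^2 = 9.81^2 = 96.2361
  Hs^2 = 2.7^2 = 7.29
  Numerator = rho * g^2 * Hs^2 * Tp = 1025 * 96.2361 * 7.29 * 7.6 = 5465161.51
  Denominator = 64 * pi = 201.0619
  P = 5465161.51 / 201.0619 = 27181.48 W/m

27181.48


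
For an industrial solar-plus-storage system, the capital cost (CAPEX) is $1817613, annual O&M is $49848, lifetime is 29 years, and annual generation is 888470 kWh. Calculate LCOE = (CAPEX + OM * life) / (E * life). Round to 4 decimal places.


Total cost = CAPEX + OM * lifetime = 1817613 + 49848 * 29 = 1817613 + 1445592 = 3263205
Total generation = annual * lifetime = 888470 * 29 = 25765630 kWh
LCOE = 3263205 / 25765630
LCOE = 0.1266 $/kWh

0.1266


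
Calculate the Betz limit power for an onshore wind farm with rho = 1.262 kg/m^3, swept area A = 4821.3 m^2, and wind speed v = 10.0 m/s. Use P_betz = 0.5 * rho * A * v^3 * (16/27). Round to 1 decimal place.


The Betz coefficient Cp_max = 16/27 = 0.5926
v^3 = 10.0^3 = 1000.0
P_betz = 0.5 * rho * A * v^3 * Cp_max
P_betz = 0.5 * 1.262 * 4821.3 * 1000.0 * 0.5926
P_betz = 1802809.1 W

1802809.1


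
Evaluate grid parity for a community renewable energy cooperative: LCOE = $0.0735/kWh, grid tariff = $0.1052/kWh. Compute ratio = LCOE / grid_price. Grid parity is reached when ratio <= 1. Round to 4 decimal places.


Compare LCOE to grid price:
  LCOE = $0.0735/kWh, Grid price = $0.1052/kWh
  Ratio = LCOE / grid_price = 0.0735 / 0.1052 = 0.6987
  Grid parity achieved (ratio <= 1)? yes

0.6987


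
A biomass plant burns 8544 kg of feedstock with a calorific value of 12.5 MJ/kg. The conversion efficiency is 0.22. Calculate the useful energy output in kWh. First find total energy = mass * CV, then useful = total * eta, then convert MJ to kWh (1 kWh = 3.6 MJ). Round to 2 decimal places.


Total energy = mass * CV = 8544 * 12.5 = 106800.0 MJ
Useful energy = total * eta = 106800.0 * 0.22 = 23496.0 MJ
Convert to kWh: 23496.0 / 3.6
Useful energy = 6526.67 kWh

6526.67


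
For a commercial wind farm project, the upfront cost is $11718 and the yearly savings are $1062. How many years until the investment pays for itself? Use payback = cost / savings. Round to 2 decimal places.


Simple payback period = initial cost / annual savings
Payback = 11718 / 1062
Payback = 11.03 years

11.03


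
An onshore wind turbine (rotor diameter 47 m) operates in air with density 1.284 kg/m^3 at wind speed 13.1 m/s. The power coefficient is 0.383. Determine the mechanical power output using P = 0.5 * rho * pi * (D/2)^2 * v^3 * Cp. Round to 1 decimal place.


Step 1 -- Compute swept area:
  A = pi * (D/2)^2 = pi * (47/2)^2 = 1734.94 m^2
Step 2 -- Apply wind power equation:
  P = 0.5 * rho * A * v^3 * Cp
  v^3 = 13.1^3 = 2248.091
  P = 0.5 * 1.284 * 1734.94 * 2248.091 * 0.383
  P = 959032.4 W

959032.4


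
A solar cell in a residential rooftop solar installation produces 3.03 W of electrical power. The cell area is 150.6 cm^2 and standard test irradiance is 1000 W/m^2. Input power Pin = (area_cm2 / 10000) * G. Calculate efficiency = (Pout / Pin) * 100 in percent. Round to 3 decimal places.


First compute the input power:
  Pin = area_cm2 / 10000 * G = 150.6 / 10000 * 1000 = 15.06 W
Then compute efficiency:
  Efficiency = (Pout / Pin) * 100 = (3.03 / 15.06) * 100
  Efficiency = 20.120%

20.120


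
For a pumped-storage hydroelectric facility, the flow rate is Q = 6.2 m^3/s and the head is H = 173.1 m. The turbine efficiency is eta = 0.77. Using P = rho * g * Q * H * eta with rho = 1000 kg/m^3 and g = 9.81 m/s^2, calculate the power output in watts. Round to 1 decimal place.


Apply the hydropower formula P = rho * g * Q * H * eta
rho * g = 1000 * 9.81 = 9810.0
P = 9810.0 * 6.2 * 173.1 * 0.77
P = 8106781.9 W

8106781.9


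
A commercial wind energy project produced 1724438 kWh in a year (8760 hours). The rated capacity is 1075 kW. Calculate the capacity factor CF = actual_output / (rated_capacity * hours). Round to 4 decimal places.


Capacity factor = actual output / maximum possible output
Maximum possible = rated * hours = 1075 * 8760 = 9417000 kWh
CF = 1724438 / 9417000
CF = 0.1831

0.1831


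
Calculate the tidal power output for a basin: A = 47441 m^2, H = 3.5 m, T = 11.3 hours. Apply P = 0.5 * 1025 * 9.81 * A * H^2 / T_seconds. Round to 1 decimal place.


Convert period to seconds: T = 11.3 * 3600 = 40680.0 s
H^2 = 3.5^2 = 12.25
P = 0.5 * rho * g * A * H^2 / T
P = 0.5 * 1025 * 9.81 * 47441 * 12.25 / 40680.0
P = 71824.4 W

71824.4


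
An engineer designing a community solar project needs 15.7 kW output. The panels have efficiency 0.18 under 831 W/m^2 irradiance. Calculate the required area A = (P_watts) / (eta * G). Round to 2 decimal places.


Convert target power to watts: P = 15.7 * 1000 = 15700.0 W
Compute denominator: eta * G = 0.18 * 831 = 149.58
Required area A = P / (eta * G) = 15700.0 / 149.58
A = 104.96 m^2

104.96


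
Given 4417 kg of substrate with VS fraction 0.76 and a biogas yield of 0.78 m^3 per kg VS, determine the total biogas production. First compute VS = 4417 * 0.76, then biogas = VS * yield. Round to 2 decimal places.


Compute volatile solids:
  VS = mass * VS_fraction = 4417 * 0.76 = 3356.92 kg
Calculate biogas volume:
  Biogas = VS * specific_yield = 3356.92 * 0.78
  Biogas = 2618.40 m^3

2618.40


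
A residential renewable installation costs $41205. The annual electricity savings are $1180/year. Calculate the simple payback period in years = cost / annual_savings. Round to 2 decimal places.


Simple payback period = initial cost / annual savings
Payback = 41205 / 1180
Payback = 34.92 years

34.92


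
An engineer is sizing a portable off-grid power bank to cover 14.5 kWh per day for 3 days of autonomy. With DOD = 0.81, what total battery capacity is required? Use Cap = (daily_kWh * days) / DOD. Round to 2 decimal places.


Total energy needed = daily * days = 14.5 * 3 = 43.5 kWh
Account for depth of discharge:
  Cap = total_energy / DOD = 43.5 / 0.81
  Cap = 53.70 kWh

53.70


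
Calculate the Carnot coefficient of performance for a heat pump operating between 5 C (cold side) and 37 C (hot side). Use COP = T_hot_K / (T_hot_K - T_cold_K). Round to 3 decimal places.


Convert to Kelvin:
  T_hot = 37 + 273.15 = 310.15 K
  T_cold = 5 + 273.15 = 278.15 K
Apply Carnot COP formula:
  COP = T_hot_K / (T_hot_K - T_cold_K) = 310.15 / 32.0
  COP = 9.692

9.692


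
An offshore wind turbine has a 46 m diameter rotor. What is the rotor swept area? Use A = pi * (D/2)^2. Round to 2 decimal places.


Compute the rotor radius:
  r = D / 2 = 46 / 2 = 23.0 m
Calculate swept area:
  A = pi * r^2 = pi * 23.0^2
  A = 1661.90 m^2

1661.90


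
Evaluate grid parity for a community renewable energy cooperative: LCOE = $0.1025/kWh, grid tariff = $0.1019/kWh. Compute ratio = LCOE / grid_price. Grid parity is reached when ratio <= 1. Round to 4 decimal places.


Compare LCOE to grid price:
  LCOE = $0.1025/kWh, Grid price = $0.1019/kWh
  Ratio = LCOE / grid_price = 0.1025 / 0.1019 = 1.0059
  Grid parity achieved (ratio <= 1)? no

1.0059


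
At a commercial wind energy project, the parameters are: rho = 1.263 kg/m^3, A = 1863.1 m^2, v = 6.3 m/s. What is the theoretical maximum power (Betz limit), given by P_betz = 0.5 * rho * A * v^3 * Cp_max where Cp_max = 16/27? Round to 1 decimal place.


The Betz coefficient Cp_max = 16/27 = 0.5926
v^3 = 6.3^3 = 250.047
P_betz = 0.5 * rho * A * v^3 * Cp_max
P_betz = 0.5 * 1.263 * 1863.1 * 250.047 * 0.5926
P_betz = 174336.1 W

174336.1


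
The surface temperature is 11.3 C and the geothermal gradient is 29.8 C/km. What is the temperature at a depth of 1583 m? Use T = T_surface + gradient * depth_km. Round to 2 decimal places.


Convert depth to km: 1583 / 1000 = 1.583 km
Temperature increase = gradient * depth_km = 29.8 * 1.583 = 47.17 C
Temperature at depth = T_surface + delta_T = 11.3 + 47.17
T = 58.47 C

58.47


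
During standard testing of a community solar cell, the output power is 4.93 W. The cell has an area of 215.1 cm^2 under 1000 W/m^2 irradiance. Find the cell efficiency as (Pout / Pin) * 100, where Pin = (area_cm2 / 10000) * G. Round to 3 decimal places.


First compute the input power:
  Pin = area_cm2 / 10000 * G = 215.1 / 10000 * 1000 = 21.51 W
Then compute efficiency:
  Efficiency = (Pout / Pin) * 100 = (4.93 / 21.51) * 100
  Efficiency = 22.920%

22.920


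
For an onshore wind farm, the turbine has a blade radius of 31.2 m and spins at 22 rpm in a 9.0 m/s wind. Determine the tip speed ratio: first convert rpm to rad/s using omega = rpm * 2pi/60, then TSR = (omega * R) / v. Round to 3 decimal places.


Convert rotational speed to rad/s:
  omega = 22 * 2 * pi / 60 = 2.3038 rad/s
Compute tip speed:
  v_tip = omega * R = 2.3038 * 31.2 = 71.88 m/s
Tip speed ratio:
  TSR = v_tip / v_wind = 71.88 / 9.0 = 7.987

7.987


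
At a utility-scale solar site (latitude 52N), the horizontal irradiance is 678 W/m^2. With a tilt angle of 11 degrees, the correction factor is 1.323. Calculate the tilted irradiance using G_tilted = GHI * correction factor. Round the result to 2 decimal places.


Identify the given values:
  GHI = 678 W/m^2, tilt correction factor = 1.323
Apply the formula G_tilted = GHI * factor:
  G_tilted = 678 * 1.323
  G_tilted = 896.99 W/m^2

896.99


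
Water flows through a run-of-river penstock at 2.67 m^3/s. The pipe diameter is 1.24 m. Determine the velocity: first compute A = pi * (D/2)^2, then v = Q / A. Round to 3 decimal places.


Compute pipe cross-sectional area:
  A = pi * (D/2)^2 = pi * (1.24/2)^2 = 1.2076 m^2
Calculate velocity:
  v = Q / A = 2.67 / 1.2076
  v = 2.211 m/s

2.211


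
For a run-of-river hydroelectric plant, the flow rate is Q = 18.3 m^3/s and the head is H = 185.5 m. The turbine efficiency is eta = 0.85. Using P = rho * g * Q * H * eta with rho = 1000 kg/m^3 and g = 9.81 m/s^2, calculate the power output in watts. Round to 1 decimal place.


Apply the hydropower formula P = rho * g * Q * H * eta
rho * g = 1000 * 9.81 = 9810.0
P = 9810.0 * 18.3 * 185.5 * 0.85
P = 28306289.0 W

28306289.0


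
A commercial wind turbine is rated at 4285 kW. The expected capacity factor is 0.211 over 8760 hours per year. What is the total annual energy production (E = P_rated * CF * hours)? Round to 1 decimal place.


Annual energy = rated_kW * capacity_factor * hours_per_year
Given: P_rated = 4285 kW, CF = 0.211, hours = 8760
E = 4285 * 0.211 * 8760
E = 7920222.6 kWh

7920222.6


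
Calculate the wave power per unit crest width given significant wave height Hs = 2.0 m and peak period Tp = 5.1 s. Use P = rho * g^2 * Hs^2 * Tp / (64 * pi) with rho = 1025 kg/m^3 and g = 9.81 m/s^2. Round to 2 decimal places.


Apply wave power formula:
  g^2 = 9.81^2 = 96.2361
  Hs^2 = 2.0^2 = 4.0
  Numerator = rho * g^2 * Hs^2 * Tp = 1025 * 96.2361 * 4.0 * 5.1 = 2012296.85
  Denominator = 64 * pi = 201.0619
  P = 2012296.85 / 201.0619 = 10008.34 W/m

10008.34


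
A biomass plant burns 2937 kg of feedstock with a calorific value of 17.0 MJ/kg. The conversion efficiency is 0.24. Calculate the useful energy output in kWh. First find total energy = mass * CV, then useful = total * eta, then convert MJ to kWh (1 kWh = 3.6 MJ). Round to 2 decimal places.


Total energy = mass * CV = 2937 * 17.0 = 49929.0 MJ
Useful energy = total * eta = 49929.0 * 0.24 = 11982.96 MJ
Convert to kWh: 11982.96 / 3.6
Useful energy = 3328.60 kWh

3328.60


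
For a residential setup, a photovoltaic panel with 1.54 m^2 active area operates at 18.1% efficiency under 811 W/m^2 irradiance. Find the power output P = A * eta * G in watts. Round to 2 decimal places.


Use the solar power formula P = A * eta * G.
Given: A = 1.54 m^2, eta = 0.181, G = 811 W/m^2
P = 1.54 * 0.181 * 811
P = 226.06 W

226.06


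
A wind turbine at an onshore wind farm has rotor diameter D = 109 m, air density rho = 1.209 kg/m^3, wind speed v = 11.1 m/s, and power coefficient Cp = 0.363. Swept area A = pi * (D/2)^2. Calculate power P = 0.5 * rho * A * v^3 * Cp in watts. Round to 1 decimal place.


Step 1 -- Compute swept area:
  A = pi * (D/2)^2 = pi * (109/2)^2 = 9331.32 m^2
Step 2 -- Apply wind power equation:
  P = 0.5 * rho * A * v^3 * Cp
  v^3 = 11.1^3 = 1367.631
  P = 0.5 * 1.209 * 9331.32 * 1367.631 * 0.363
  P = 2800365.7 W

2800365.7


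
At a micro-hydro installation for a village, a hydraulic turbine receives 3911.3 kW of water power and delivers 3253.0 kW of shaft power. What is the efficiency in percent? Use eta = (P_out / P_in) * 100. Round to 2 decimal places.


Turbine efficiency = (output power / input power) * 100
eta = (3253.0 / 3911.3) * 100
eta = 83.17%

83.17


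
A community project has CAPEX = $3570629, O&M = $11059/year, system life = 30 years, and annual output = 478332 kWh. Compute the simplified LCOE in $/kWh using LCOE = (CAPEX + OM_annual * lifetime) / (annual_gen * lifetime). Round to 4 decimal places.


Total cost = CAPEX + OM * lifetime = 3570629 + 11059 * 30 = 3570629 + 331770 = 3902399
Total generation = annual * lifetime = 478332 * 30 = 14349960 kWh
LCOE = 3902399 / 14349960
LCOE = 0.2719 $/kWh

0.2719


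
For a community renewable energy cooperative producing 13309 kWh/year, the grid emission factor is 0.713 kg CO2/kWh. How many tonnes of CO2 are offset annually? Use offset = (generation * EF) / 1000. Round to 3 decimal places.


CO2 offset in kg = generation * emission_factor
CO2 offset = 13309 * 0.713 = 9489.32 kg
Convert to tonnes:
  CO2 offset = 9489.32 / 1000 = 9.489 tonnes

9.489


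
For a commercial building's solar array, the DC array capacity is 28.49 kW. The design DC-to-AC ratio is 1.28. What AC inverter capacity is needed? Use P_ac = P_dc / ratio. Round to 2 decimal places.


The inverter AC capacity is determined by the DC/AC ratio.
Given: P_dc = 28.49 kW, DC/AC ratio = 1.28
P_ac = P_dc / ratio = 28.49 / 1.28
P_ac = 22.26 kW

22.26


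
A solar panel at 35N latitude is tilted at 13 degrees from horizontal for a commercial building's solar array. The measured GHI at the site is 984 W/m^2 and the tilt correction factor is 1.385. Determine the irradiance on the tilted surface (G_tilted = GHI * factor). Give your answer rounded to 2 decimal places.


Identify the given values:
  GHI = 984 W/m^2, tilt correction factor = 1.385
Apply the formula G_tilted = GHI * factor:
  G_tilted = 984 * 1.385
  G_tilted = 1362.84 W/m^2

1362.84


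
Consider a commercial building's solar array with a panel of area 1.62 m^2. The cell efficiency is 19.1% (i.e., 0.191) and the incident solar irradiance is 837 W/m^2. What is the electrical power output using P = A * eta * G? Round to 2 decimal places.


Use the solar power formula P = A * eta * G.
Given: A = 1.62 m^2, eta = 0.191, G = 837 W/m^2
P = 1.62 * 0.191 * 837
P = 258.98 W

258.98


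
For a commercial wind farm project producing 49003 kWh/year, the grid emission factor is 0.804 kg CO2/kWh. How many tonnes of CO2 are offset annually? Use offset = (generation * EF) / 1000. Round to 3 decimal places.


CO2 offset in kg = generation * emission_factor
CO2 offset = 49003 * 0.804 = 39398.41 kg
Convert to tonnes:
  CO2 offset = 39398.41 / 1000 = 39.398 tonnes

39.398


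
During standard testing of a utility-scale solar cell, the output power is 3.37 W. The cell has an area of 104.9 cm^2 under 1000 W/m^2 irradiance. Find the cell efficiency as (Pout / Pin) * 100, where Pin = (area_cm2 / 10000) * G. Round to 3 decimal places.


First compute the input power:
  Pin = area_cm2 / 10000 * G = 104.9 / 10000 * 1000 = 10.49 W
Then compute efficiency:
  Efficiency = (Pout / Pin) * 100 = (3.37 / 10.49) * 100
  Efficiency = 32.126%

32.126


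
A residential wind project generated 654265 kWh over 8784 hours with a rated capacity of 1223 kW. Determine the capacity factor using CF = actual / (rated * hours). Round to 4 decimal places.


Capacity factor = actual output / maximum possible output
Maximum possible = rated * hours = 1223 * 8784 = 10742832 kWh
CF = 654265 / 10742832
CF = 0.0609

0.0609


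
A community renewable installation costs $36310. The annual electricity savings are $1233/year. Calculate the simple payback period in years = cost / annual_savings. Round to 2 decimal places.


Simple payback period = initial cost / annual savings
Payback = 36310 / 1233
Payback = 29.45 years

29.45


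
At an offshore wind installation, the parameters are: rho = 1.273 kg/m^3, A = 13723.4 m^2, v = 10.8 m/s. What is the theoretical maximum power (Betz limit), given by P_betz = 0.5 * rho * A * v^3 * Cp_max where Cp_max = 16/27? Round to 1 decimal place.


The Betz coefficient Cp_max = 16/27 = 0.5926
v^3 = 10.8^3 = 1259.712
P_betz = 0.5 * rho * A * v^3 * Cp_max
P_betz = 0.5 * 1.273 * 13723.4 * 1259.712 * 0.5926
P_betz = 6520600.8 W

6520600.8


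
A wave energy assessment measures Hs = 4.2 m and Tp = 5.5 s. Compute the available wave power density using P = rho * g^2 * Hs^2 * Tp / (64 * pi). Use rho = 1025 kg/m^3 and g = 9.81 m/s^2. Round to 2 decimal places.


Apply wave power formula:
  g^2 = 9.81^2 = 96.2361
  Hs^2 = 4.2^2 = 17.64
  Numerator = rho * g^2 * Hs^2 * Tp = 1025 * 96.2361 * 17.64 * 5.5 = 9570247.08
  Denominator = 64 * pi = 201.0619
  P = 9570247.08 / 201.0619 = 47598.50 W/m

47598.50


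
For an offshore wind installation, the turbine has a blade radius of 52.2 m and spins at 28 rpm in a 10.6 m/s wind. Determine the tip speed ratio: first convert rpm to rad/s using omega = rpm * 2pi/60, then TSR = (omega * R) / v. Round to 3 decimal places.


Convert rotational speed to rad/s:
  omega = 28 * 2 * pi / 60 = 2.9322 rad/s
Compute tip speed:
  v_tip = omega * R = 2.9322 * 52.2 = 153.058 m/s
Tip speed ratio:
  TSR = v_tip / v_wind = 153.058 / 10.6 = 14.439

14.439


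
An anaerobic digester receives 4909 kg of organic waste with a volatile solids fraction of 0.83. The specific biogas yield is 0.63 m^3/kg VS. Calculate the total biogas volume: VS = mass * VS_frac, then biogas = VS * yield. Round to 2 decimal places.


Compute volatile solids:
  VS = mass * VS_fraction = 4909 * 0.83 = 4074.47 kg
Calculate biogas volume:
  Biogas = VS * specific_yield = 4074.47 * 0.63
  Biogas = 2566.92 m^3

2566.92


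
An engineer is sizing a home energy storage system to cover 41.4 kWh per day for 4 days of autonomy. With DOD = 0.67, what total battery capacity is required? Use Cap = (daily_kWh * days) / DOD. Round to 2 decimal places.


Total energy needed = daily * days = 41.4 * 4 = 165.6 kWh
Account for depth of discharge:
  Cap = total_energy / DOD = 165.6 / 0.67
  Cap = 247.16 kWh

247.16


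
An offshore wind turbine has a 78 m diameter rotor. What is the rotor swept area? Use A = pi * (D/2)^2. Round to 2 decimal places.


Compute the rotor radius:
  r = D / 2 = 78 / 2 = 39.0 m
Calculate swept area:
  A = pi * r^2 = pi * 39.0^2
  A = 4778.36 m^2

4778.36


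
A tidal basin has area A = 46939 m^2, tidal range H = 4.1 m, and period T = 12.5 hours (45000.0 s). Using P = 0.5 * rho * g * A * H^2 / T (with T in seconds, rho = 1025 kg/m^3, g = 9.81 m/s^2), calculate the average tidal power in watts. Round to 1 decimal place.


Convert period to seconds: T = 12.5 * 3600 = 45000.0 s
H^2 = 4.1^2 = 16.81
P = 0.5 * rho * g * A * H^2 / T
P = 0.5 * 1025 * 9.81 * 46939 * 16.81 / 45000.0
P = 88156.0 W

88156.0


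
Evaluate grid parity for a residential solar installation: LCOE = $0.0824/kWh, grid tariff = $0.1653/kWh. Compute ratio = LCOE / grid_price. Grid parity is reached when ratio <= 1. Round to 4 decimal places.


Compare LCOE to grid price:
  LCOE = $0.0824/kWh, Grid price = $0.1653/kWh
  Ratio = LCOE / grid_price = 0.0824 / 0.1653 = 0.4985
  Grid parity achieved (ratio <= 1)? yes

0.4985


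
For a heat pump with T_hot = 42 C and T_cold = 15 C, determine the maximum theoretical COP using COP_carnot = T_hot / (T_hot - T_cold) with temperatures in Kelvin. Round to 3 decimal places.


Convert to Kelvin:
  T_hot = 42 + 273.15 = 315.15 K
  T_cold = 15 + 273.15 = 288.15 K
Apply Carnot COP formula:
  COP = T_hot_K / (T_hot_K - T_cold_K) = 315.15 / 27.0
  COP = 11.672

11.672


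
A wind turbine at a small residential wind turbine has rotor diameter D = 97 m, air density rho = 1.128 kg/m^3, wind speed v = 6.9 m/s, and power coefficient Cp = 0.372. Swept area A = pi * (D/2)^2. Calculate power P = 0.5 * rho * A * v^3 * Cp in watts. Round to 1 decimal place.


Step 1 -- Compute swept area:
  A = pi * (D/2)^2 = pi * (97/2)^2 = 7389.81 m^2
Step 2 -- Apply wind power equation:
  P = 0.5 * rho * A * v^3 * Cp
  v^3 = 6.9^3 = 328.509
  P = 0.5 * 1.128 * 7389.81 * 328.509 * 0.372
  P = 509334.0 W

509334.0


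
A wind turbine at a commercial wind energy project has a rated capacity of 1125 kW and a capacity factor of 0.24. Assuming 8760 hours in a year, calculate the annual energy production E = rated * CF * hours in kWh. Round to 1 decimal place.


Annual energy = rated_kW * capacity_factor * hours_per_year
Given: P_rated = 1125 kW, CF = 0.24, hours = 8760
E = 1125 * 0.24 * 8760
E = 2365200.0 kWh

2365200.0


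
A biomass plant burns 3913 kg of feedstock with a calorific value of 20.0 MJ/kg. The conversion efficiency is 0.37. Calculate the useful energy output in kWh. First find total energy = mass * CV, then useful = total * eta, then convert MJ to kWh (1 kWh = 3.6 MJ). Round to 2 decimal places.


Total energy = mass * CV = 3913 * 20.0 = 78260.0 MJ
Useful energy = total * eta = 78260.0 * 0.37 = 28956.2 MJ
Convert to kWh: 28956.2 / 3.6
Useful energy = 8043.39 kWh

8043.39


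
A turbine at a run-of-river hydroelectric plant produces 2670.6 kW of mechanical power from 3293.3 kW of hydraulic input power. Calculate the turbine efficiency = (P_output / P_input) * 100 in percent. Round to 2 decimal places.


Turbine efficiency = (output power / input power) * 100
eta = (2670.6 / 3293.3) * 100
eta = 81.09%

81.09


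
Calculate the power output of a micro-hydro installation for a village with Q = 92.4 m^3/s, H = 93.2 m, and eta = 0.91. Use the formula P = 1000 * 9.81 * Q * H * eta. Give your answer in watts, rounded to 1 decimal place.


Apply the hydropower formula P = rho * g * Q * H * eta
rho * g = 1000 * 9.81 = 9810.0
P = 9810.0 * 92.4 * 93.2 * 0.91
P = 76877328.5 W

76877328.5


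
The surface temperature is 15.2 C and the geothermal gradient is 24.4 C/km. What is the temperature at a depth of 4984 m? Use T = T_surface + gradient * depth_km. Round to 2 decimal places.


Convert depth to km: 4984 / 1000 = 4.984 km
Temperature increase = gradient * depth_km = 24.4 * 4.984 = 121.61 C
Temperature at depth = T_surface + delta_T = 15.2 + 121.61
T = 136.81 C

136.81


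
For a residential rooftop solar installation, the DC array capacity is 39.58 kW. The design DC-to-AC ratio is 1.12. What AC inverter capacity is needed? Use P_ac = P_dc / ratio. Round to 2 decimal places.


The inverter AC capacity is determined by the DC/AC ratio.
Given: P_dc = 39.58 kW, DC/AC ratio = 1.12
P_ac = P_dc / ratio = 39.58 / 1.12
P_ac = 35.34 kW

35.34


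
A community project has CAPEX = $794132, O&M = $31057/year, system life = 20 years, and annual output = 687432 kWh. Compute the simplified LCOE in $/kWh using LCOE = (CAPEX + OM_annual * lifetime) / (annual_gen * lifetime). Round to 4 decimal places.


Total cost = CAPEX + OM * lifetime = 794132 + 31057 * 20 = 794132 + 621140 = 1415272
Total generation = annual * lifetime = 687432 * 20 = 13748640 kWh
LCOE = 1415272 / 13748640
LCOE = 0.1029 $/kWh

0.1029


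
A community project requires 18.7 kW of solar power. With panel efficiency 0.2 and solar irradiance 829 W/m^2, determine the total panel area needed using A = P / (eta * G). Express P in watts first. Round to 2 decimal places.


Convert target power to watts: P = 18.7 * 1000 = 18700.0 W
Compute denominator: eta * G = 0.2 * 829 = 165.8
Required area A = P / (eta * G) = 18700.0 / 165.8
A = 112.79 m^2

112.79


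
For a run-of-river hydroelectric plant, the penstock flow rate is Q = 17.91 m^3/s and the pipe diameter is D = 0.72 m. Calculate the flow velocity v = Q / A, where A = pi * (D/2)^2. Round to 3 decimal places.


Compute pipe cross-sectional area:
  A = pi * (D/2)^2 = pi * (0.72/2)^2 = 0.4072 m^2
Calculate velocity:
  v = Q / A = 17.91 / 0.4072
  v = 43.989 m/s

43.989


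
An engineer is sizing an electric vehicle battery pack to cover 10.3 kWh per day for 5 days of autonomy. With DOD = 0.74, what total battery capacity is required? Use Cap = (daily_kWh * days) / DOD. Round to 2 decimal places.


Total energy needed = daily * days = 10.3 * 5 = 51.5 kWh
Account for depth of discharge:
  Cap = total_energy / DOD = 51.5 / 0.74
  Cap = 69.59 kWh

69.59


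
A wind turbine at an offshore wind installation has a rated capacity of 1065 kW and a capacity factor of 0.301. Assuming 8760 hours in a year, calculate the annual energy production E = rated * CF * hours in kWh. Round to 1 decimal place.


Annual energy = rated_kW * capacity_factor * hours_per_year
Given: P_rated = 1065 kW, CF = 0.301, hours = 8760
E = 1065 * 0.301 * 8760
E = 2808149.4 kWh

2808149.4


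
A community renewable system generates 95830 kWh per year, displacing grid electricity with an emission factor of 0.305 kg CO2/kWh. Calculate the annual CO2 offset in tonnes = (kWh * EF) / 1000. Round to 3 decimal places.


CO2 offset in kg = generation * emission_factor
CO2 offset = 95830 * 0.305 = 29228.15 kg
Convert to tonnes:
  CO2 offset = 29228.15 / 1000 = 29.228 tonnes

29.228


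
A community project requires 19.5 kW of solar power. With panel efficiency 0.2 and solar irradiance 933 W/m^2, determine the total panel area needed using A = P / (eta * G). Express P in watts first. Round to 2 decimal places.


Convert target power to watts: P = 19.5 * 1000 = 19500.0 W
Compute denominator: eta * G = 0.2 * 933 = 186.6
Required area A = P / (eta * G) = 19500.0 / 186.6
A = 104.50 m^2

104.50


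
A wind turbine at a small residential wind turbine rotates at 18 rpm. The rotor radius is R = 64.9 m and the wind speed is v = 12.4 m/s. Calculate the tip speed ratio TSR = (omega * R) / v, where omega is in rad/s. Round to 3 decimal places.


Convert rotational speed to rad/s:
  omega = 18 * 2 * pi / 60 = 1.885 rad/s
Compute tip speed:
  v_tip = omega * R = 1.885 * 64.9 = 122.334 m/s
Tip speed ratio:
  TSR = v_tip / v_wind = 122.334 / 12.4 = 9.866

9.866


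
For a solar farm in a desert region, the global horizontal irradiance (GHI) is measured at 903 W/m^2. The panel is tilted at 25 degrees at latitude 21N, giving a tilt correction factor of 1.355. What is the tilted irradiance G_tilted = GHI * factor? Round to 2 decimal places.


Identify the given values:
  GHI = 903 W/m^2, tilt correction factor = 1.355
Apply the formula G_tilted = GHI * factor:
  G_tilted = 903 * 1.355
  G_tilted = 1223.57 W/m^2

1223.57


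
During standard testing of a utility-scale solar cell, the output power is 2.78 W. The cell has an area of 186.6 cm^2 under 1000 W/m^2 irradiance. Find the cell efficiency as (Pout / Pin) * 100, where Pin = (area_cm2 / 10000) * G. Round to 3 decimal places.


First compute the input power:
  Pin = area_cm2 / 10000 * G = 186.6 / 10000 * 1000 = 18.66 W
Then compute efficiency:
  Efficiency = (Pout / Pin) * 100 = (2.78 / 18.66) * 100
  Efficiency = 14.898%

14.898


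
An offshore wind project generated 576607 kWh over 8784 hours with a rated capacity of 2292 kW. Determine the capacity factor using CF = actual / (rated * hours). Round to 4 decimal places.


Capacity factor = actual output / maximum possible output
Maximum possible = rated * hours = 2292 * 8784 = 20132928 kWh
CF = 576607 / 20132928
CF = 0.0286

0.0286


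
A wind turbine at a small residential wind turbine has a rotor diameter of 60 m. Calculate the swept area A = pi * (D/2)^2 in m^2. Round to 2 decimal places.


Compute the rotor radius:
  r = D / 2 = 60 / 2 = 30.0 m
Calculate swept area:
  A = pi * r^2 = pi * 30.0^2
  A = 2827.43 m^2

2827.43


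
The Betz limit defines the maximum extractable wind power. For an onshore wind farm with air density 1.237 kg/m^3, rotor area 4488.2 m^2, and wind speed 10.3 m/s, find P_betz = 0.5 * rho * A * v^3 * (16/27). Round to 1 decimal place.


The Betz coefficient Cp_max = 16/27 = 0.5926
v^3 = 10.3^3 = 1092.727
P_betz = 0.5 * rho * A * v^3 * Cp_max
P_betz = 0.5 * 1.237 * 4488.2 * 1092.727 * 0.5926
P_betz = 1797545.1 W

1797545.1


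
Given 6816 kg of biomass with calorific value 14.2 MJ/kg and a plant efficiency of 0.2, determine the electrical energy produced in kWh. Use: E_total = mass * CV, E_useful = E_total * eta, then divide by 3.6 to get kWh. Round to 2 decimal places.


Total energy = mass * CV = 6816 * 14.2 = 96787.2 MJ
Useful energy = total * eta = 96787.2 * 0.2 = 19357.44 MJ
Convert to kWh: 19357.44 / 3.6
Useful energy = 5377.07 kWh

5377.07


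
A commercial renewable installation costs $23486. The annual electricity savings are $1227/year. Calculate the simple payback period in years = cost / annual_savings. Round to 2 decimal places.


Simple payback period = initial cost / annual savings
Payback = 23486 / 1227
Payback = 19.14 years

19.14


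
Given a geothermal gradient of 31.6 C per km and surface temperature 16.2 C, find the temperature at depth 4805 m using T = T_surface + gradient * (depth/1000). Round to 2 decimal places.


Convert depth to km: 4805 / 1000 = 4.805 km
Temperature increase = gradient * depth_km = 31.6 * 4.805 = 151.84 C
Temperature at depth = T_surface + delta_T = 16.2 + 151.84
T = 168.04 C

168.04


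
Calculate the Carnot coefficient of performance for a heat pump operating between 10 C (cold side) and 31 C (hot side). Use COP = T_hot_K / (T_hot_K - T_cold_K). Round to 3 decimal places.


Convert to Kelvin:
  T_hot = 31 + 273.15 = 304.15 K
  T_cold = 10 + 273.15 = 283.15 K
Apply Carnot COP formula:
  COP = T_hot_K / (T_hot_K - T_cold_K) = 304.15 / 21.0
  COP = 14.483

14.483


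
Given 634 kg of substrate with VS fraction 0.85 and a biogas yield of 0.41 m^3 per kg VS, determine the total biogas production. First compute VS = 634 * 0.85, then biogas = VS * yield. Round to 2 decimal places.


Compute volatile solids:
  VS = mass * VS_fraction = 634 * 0.85 = 538.9 kg
Calculate biogas volume:
  Biogas = VS * specific_yield = 538.9 * 0.41
  Biogas = 220.95 m^3

220.95


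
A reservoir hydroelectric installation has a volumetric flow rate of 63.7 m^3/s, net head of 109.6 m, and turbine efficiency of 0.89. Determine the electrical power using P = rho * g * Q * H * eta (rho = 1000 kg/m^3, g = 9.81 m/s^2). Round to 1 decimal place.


Apply the hydropower formula P = rho * g * Q * H * eta
rho * g = 1000 * 9.81 = 9810.0
P = 9810.0 * 63.7 * 109.6 * 0.89
P = 60954953.0 W

60954953.0


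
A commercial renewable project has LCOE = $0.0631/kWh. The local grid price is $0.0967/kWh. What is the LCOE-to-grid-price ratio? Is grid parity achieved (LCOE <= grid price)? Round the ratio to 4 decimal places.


Compare LCOE to grid price:
  LCOE = $0.0631/kWh, Grid price = $0.0967/kWh
  Ratio = LCOE / grid_price = 0.0631 / 0.0967 = 0.6525
  Grid parity achieved (ratio <= 1)? yes

0.6525


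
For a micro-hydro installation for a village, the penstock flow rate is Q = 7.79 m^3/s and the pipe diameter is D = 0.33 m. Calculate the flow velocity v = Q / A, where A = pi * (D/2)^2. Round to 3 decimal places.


Compute pipe cross-sectional area:
  A = pi * (D/2)^2 = pi * (0.33/2)^2 = 0.0855 m^2
Calculate velocity:
  v = Q / A = 7.79 / 0.0855
  v = 91.079 m/s

91.079


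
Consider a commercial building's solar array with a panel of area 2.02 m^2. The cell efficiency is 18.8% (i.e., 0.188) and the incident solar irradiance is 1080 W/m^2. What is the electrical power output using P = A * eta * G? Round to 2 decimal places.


Use the solar power formula P = A * eta * G.
Given: A = 2.02 m^2, eta = 0.188, G = 1080 W/m^2
P = 2.02 * 0.188 * 1080
P = 410.14 W

410.14


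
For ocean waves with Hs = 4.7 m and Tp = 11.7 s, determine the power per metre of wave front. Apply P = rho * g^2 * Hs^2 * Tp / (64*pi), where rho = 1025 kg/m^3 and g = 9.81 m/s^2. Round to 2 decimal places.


Apply wave power formula:
  g^2 = 9.81^2 = 96.2361
  Hs^2 = 4.7^2 = 22.09
  Numerator = rho * g^2 * Hs^2 * Tp = 1025 * 96.2361 * 22.09 * 11.7 = 25494321.47
  Denominator = 64 * pi = 201.0619
  P = 25494321.47 / 201.0619 = 126798.35 W/m

126798.35
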